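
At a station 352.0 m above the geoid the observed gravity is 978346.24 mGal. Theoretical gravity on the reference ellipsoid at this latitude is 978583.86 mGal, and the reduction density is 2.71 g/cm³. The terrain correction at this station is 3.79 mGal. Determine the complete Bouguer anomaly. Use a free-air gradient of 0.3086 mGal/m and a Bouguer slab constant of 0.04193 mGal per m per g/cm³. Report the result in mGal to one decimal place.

-165.2

Free-air correction = 0.3086 × 352.0 = 108.63 mGal
Free-air anomaly = 978346.24 − 978583.86 + (108.63) = -128.99 mGal
Bouguer slab correction = 0.04193 × 2.71 × 352.0 = 40.00 mGal
Simple Bouguer anomaly = -128.99 − (40.00) = -168.99 mGal
Complete Bouguer anomaly = -168.99 + 3.79 = -165.20 mGal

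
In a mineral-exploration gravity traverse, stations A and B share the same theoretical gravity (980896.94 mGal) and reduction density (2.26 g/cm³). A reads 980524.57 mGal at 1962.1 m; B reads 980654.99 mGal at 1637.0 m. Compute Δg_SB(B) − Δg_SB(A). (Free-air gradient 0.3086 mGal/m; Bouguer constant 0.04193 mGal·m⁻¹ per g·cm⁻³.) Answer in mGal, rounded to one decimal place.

60.9

Δg_SB(A) = 980524.57 − 980896.94 + 0.3086×1962.1 − 0.04193×2.26×1962.1 = 47.20 mGal
Δg_SB(B) = 980654.99 − 980896.94 + 0.3086×1637.0 − 0.04193×2.26×1637.0 = 108.10 mGal
Difference = 108.10 − (47.20) = 60.90 mGal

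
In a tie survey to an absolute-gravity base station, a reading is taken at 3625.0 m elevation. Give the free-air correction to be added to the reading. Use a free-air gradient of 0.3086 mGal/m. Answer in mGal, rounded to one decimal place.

1118.7

Free-air correction = 0.3086 × 3625.0 = 1118.7 mGal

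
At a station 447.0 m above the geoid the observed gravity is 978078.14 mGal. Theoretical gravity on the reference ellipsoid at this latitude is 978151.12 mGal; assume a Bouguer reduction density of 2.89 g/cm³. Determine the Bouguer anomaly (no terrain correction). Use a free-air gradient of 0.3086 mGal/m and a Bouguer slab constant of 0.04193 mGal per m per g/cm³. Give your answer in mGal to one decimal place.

10.8

Free-air correction = 0.3086 × 447.0 = 137.94 mGal
Free-air anomaly = 978078.14 − 978151.12 + (137.94) = 64.96 mGal
Bouguer slab correction = 0.04193 × 2.89 × 447.0 = 54.17 mGal
Simple Bouguer anomaly = 64.96 − (54.17) = 10.79 mGal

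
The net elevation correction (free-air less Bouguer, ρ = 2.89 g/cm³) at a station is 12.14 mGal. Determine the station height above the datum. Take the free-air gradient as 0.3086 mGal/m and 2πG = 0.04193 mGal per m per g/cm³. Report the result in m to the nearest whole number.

Combined gradient = 0.3086 − 0.04193 × 2.89 = 0.1874223 mGal/m
h = 12.14 / 0.1874223 = 64.77 m

65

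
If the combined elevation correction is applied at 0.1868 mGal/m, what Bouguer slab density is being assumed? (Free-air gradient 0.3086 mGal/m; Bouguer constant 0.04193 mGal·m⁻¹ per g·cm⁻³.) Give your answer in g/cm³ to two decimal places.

0.1868 = 0.3086 − 0.04193 × ρ
ρ = (0.3086 − 0.1868) / 0.04193 = 2.90 g/cm³

2.90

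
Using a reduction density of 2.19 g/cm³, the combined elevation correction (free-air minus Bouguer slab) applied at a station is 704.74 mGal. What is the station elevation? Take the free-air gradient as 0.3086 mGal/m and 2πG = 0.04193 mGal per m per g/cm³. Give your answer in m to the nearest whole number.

3251

Combined gradient = 0.3086 − 0.04193 × 2.19 = 0.2167733 mGal/m
h = 704.74 / 0.2167733 = 3251.05 m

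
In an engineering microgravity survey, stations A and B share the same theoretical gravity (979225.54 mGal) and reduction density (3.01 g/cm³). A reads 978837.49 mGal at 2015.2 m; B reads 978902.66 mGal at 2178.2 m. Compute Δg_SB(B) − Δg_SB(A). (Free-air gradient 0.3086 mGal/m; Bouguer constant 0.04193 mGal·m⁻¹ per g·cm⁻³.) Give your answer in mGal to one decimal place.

94.9

Δg_SB(A) = 978837.49 − 979225.54 + 0.3086×2015.2 − 0.04193×3.01×2015.2 = -20.50 mGal
Δg_SB(B) = 978902.66 − 979225.54 + 0.3086×2178.2 − 0.04193×3.01×2178.2 = 74.40 mGal
Difference = 74.40 − (-20.50) = 94.90 mGal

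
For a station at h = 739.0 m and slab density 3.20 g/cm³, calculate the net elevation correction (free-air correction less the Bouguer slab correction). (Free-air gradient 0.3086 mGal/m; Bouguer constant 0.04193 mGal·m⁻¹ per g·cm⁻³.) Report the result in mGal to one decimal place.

Combined gradient = 0.3086 − 0.04193 × 3.20 = 0.1744240 mGal/m
Combined elevation correction = 0.1744240 × 739.0 = 128.9 mGal

128.9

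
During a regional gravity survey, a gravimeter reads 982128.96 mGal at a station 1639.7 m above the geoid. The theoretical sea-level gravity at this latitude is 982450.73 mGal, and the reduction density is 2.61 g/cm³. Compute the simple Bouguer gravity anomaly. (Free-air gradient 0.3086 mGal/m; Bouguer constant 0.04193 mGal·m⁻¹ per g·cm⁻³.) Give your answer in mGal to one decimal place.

4.8

Free-air correction = 0.3086 × 1639.7 = 506.01 mGal
Free-air anomaly = 982128.96 − 982450.73 + (506.01) = 184.24 mGal
Bouguer slab correction = 0.04193 × 2.61 × 1639.7 = 179.44 mGal
Simple Bouguer anomaly = 184.24 − (179.44) = 4.80 mGal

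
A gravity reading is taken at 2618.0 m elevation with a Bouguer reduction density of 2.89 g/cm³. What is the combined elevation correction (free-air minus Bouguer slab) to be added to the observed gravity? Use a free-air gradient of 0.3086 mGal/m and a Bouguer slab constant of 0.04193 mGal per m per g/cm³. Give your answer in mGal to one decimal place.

Combined gradient = 0.3086 − 0.04193 × 2.89 = 0.1874223 mGal/m
Combined elevation correction = 0.1874223 × 2618.0 = 490.7 mGal

490.7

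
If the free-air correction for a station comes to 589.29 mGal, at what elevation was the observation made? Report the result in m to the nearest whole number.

h = 589.29 / 0.3086 = 1909.56 m

1910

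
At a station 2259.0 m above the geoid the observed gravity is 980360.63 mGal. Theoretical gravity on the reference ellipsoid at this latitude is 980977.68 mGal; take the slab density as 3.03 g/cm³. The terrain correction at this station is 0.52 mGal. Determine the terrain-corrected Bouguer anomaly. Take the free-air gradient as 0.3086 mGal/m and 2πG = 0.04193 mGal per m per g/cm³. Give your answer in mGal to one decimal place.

Free-air correction = 0.3086 × 2259.0 = 697.13 mGal
Free-air anomaly = 980360.63 − 980977.68 + (697.13) = 80.08 mGal
Bouguer slab correction = 0.04193 × 3.03 × 2259.0 = 287.00 mGal
Simple Bouguer anomaly = 80.08 − (287.00) = -206.92 mGal
Complete Bouguer anomaly = -206.92 + 0.52 = -206.40 mGal

-206.4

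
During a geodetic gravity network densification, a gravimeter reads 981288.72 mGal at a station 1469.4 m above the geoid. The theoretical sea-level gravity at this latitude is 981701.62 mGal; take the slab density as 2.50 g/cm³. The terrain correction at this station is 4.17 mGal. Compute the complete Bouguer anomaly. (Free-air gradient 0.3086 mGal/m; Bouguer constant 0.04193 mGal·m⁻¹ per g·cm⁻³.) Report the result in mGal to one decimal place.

Free-air correction = 0.3086 × 1469.4 = 453.46 mGal
Free-air anomaly = 981288.72 − 981701.62 + (453.46) = 40.56 mGal
Bouguer slab correction = 0.04193 × 2.50 × 1469.4 = 154.03 mGal
Simple Bouguer anomaly = 40.56 − (154.03) = -113.47 mGal
Complete Bouguer anomaly = -113.47 + 4.17 = -109.30 mGal

-109.3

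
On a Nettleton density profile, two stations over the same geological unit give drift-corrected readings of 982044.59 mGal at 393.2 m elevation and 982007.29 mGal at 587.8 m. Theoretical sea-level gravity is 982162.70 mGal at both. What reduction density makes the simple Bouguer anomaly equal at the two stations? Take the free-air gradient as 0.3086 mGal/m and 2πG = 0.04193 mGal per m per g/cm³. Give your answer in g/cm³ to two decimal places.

2.79

Δg_obs = 982007.29 − 982044.59 = -37.30 mGal over Δh = 587.8 − 393.2 = 194.6 m
Equal Bouguer anomalies ⇒ Δg_obs + (0.3086 − 0.04193ρ)·Δh = 0
0.3086 − 0.04193ρ = −Δg_obs/Δh = 0.19168
ρ = (0.3086 − 0.19168) / 0.04193 = 2.79 g/cm³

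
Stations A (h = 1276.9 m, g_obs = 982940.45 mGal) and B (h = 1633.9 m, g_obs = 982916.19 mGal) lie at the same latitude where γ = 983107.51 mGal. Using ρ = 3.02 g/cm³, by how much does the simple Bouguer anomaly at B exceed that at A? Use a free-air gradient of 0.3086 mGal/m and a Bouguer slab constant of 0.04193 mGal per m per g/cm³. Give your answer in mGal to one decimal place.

40.7

Δg_SB(A) = 982940.45 − 983107.51 + 0.3086×1276.9 − 0.04193×3.02×1276.9 = 65.30 mGal
Δg_SB(B) = 982916.19 − 983107.51 + 0.3086×1633.9 − 0.04193×3.02×1633.9 = 106.00 mGal
Difference = 106.00 − (65.30) = 40.70 mGal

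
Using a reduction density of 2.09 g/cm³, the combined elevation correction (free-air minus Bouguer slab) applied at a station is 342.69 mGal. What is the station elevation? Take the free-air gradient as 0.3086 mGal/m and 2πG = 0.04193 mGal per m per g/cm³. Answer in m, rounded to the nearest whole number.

1551

Combined gradient = 0.3086 − 0.04193 × 2.09 = 0.2209663 mGal/m
h = 342.69 / 0.2209663 = 1550.87 m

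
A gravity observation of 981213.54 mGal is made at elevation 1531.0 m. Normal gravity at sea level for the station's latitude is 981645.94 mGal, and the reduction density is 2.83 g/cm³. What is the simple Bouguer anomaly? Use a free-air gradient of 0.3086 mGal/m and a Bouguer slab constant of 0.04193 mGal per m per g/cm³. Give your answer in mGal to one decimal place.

-141.6

Free-air correction = 0.3086 × 1531.0 = 472.47 mGal
Free-air anomaly = 981213.54 − 981645.94 + (472.47) = 40.07 mGal
Bouguer slab correction = 0.04193 × 2.83 × 1531.0 = 181.67 mGal
Simple Bouguer anomaly = 40.07 − (181.67) = -141.60 mGal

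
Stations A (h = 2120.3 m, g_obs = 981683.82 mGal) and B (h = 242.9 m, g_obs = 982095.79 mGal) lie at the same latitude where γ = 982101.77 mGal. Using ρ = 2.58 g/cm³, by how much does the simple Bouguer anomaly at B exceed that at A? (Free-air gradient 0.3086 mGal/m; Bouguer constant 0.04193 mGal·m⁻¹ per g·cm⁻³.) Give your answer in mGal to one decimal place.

Δg_SB(A) = 981683.82 − 982101.77 + 0.3086×2120.3 − 0.04193×2.58×2120.3 = 7.00 mGal
Δg_SB(B) = 982095.79 − 982101.77 + 0.3086×242.9 − 0.04193×2.58×242.9 = 42.70 mGal
Difference = 42.70 − (7.00) = 35.70 mGal

35.7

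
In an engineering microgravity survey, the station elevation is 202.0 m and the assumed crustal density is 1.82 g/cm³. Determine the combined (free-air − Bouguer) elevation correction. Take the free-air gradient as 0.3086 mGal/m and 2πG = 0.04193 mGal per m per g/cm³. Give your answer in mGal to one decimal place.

Combined gradient = 0.3086 − 0.04193 × 1.82 = 0.2322874 mGal/m
Combined elevation correction = 0.2322874 × 202.0 = 46.9 mGal

46.9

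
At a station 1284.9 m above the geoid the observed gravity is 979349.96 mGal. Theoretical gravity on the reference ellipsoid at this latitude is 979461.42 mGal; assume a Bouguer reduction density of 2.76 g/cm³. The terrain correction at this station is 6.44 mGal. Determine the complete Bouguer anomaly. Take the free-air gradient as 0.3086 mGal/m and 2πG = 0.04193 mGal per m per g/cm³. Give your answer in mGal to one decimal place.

Free-air correction = 0.3086 × 1284.9 = 396.52 mGal
Free-air anomaly = 979349.96 − 979461.42 + (396.52) = 285.06 mGal
Bouguer slab correction = 0.04193 × 2.76 × 1284.9 = 148.70 mGal
Simple Bouguer anomaly = 285.06 − (148.70) = 136.36 mGal
Complete Bouguer anomaly = 136.36 + 6.44 = 142.80 mGal

142.8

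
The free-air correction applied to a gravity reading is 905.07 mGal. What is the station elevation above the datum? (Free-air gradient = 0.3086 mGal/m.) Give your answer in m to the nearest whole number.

h = 905.07 / 0.3086 = 2932.83 m

2933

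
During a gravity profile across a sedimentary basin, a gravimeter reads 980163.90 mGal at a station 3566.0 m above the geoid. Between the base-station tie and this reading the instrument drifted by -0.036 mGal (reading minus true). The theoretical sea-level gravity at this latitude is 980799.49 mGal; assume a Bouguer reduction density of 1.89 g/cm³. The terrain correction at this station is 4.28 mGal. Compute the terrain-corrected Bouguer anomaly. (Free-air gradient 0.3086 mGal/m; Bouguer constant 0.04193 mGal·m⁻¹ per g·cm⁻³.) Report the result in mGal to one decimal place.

Drift-corrected reading = 980163.90 − (-0.036) = 980163.936 mGal
Free-air correction = 0.3086 × 3566.0 = 1100.47 mGal
Free-air anomaly = 980163.936 − 980799.49 + (1100.47) = 464.916 mGal
Bouguer slab correction = 0.04193 × 1.89 × 3566.0 = 282.60 mGal
Simple Bouguer anomaly = 464.916 − (282.60) = 182.316 mGal
Complete Bouguer anomaly = 182.316 + 4.28 = 186.596 mGal

186.6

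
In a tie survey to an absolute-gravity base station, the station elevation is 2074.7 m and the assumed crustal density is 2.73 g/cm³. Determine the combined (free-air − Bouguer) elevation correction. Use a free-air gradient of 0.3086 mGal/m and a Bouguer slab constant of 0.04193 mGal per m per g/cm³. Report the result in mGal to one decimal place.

Combined gradient = 0.3086 − 0.04193 × 2.73 = 0.1941311 mGal/m
Combined elevation correction = 0.1941311 × 2074.7 = 402.8 mGal

402.8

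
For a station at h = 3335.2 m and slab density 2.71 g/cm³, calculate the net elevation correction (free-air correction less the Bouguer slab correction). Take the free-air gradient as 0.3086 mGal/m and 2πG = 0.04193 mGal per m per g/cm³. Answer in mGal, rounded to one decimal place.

Combined gradient = 0.3086 − 0.04193 × 2.71 = 0.1949697 mGal/m
Combined elevation correction = 0.1949697 × 3335.2 = 650.3 mGal

650.3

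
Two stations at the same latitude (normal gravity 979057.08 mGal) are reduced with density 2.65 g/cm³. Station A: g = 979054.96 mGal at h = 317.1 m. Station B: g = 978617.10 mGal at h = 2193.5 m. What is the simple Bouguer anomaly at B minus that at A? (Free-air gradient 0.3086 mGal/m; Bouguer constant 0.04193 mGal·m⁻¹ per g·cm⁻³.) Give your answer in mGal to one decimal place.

Δg_SB(A) = 979054.96 − 979057.08 + 0.3086×317.1 − 0.04193×2.65×317.1 = 60.50 mGal
Δg_SB(B) = 978617.10 − 979057.08 + 0.3086×2193.5 − 0.04193×2.65×2193.5 = -6.80 mGal
Difference = -6.80 − (60.50) = -67.30 mGal

-67.3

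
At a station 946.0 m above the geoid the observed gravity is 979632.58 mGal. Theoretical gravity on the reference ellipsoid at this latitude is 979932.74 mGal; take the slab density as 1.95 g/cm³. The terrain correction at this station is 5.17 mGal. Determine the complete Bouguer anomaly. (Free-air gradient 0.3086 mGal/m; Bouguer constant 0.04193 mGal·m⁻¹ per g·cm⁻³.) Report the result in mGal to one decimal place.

Free-air correction = 0.3086 × 946.0 = 291.94 mGal
Free-air anomaly = 979632.58 − 979932.74 + (291.94) = -8.22 mGal
Bouguer slab correction = 0.04193 × 1.95 × 946.0 = 77.35 mGal
Simple Bouguer anomaly = -8.22 − (77.35) = -85.57 mGal
Complete Bouguer anomaly = -85.57 + 5.17 = -80.40 mGal

-80.4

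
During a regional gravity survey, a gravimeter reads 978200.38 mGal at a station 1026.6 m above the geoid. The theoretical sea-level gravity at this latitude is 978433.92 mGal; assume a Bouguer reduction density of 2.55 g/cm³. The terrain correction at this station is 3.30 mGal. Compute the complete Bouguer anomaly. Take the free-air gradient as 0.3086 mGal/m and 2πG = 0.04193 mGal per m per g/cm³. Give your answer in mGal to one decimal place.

-23.2

Free-air correction = 0.3086 × 1026.6 = 316.81 mGal
Free-air anomaly = 978200.38 − 978433.92 + (316.81) = 83.27 mGal
Bouguer slab correction = 0.04193 × 2.55 × 1026.6 = 109.77 mGal
Simple Bouguer anomaly = 83.27 − (109.77) = -26.50 mGal
Complete Bouguer anomaly = -26.50 + 3.30 = -23.20 mGal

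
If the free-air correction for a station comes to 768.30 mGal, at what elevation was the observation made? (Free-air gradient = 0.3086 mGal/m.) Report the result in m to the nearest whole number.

2490

h = 768.30 / 0.3086 = 2489.63 m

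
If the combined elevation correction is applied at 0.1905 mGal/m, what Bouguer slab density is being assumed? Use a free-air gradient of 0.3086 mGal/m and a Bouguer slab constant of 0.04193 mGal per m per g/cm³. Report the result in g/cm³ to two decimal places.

2.82

0.1905 = 0.3086 − 0.04193 × ρ
ρ = (0.3086 − 0.1905) / 0.04193 = 2.82 g/cm³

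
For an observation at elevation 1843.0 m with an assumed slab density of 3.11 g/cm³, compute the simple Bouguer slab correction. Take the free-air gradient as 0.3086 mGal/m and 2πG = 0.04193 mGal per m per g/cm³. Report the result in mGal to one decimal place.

Bouguer slab correction = 0.04193 × 3.11 × 1843.0 = 240.3 mGal

240.3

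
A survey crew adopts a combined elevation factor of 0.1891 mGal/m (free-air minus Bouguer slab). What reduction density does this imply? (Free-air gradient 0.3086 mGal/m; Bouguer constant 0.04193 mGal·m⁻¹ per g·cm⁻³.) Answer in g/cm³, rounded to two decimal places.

0.1891 = 0.3086 − 0.04193 × ρ
ρ = (0.3086 − 0.1891) / 0.04193 = 2.85 g/cm³

2.85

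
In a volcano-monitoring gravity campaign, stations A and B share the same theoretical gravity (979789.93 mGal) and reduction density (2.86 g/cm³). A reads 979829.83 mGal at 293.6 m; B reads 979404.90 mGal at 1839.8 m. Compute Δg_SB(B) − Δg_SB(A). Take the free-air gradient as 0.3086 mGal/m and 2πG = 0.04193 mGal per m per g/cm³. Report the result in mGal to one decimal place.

-133.2

Δg_SB(A) = 979829.83 − 979789.93 + 0.3086×293.6 − 0.04193×2.86×293.6 = 95.30 mGal
Δg_SB(B) = 979404.90 − 979789.93 + 0.3086×1839.8 − 0.04193×2.86×1839.8 = -37.90 mGal
Difference = -37.90 − (95.30) = -133.20 mGal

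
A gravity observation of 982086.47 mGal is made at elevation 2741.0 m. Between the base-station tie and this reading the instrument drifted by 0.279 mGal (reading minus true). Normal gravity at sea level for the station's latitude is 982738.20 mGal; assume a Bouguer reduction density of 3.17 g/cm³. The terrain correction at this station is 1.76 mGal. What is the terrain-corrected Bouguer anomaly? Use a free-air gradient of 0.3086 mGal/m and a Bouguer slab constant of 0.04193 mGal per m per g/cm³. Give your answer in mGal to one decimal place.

-168.7

Drift-corrected reading = 982086.47 − (0.279) = 982086.191 mGal
Free-air correction = 0.3086 × 2741.0 = 845.87 mGal
Free-air anomaly = 982086.191 − 982738.20 + (845.87) = 193.861 mGal
Bouguer slab correction = 0.04193 × 3.17 × 2741.0 = 364.33 mGal
Simple Bouguer anomaly = 193.861 − (364.33) = -170.469 mGal
Complete Bouguer anomaly = -170.469 + 1.76 = -168.709 mGal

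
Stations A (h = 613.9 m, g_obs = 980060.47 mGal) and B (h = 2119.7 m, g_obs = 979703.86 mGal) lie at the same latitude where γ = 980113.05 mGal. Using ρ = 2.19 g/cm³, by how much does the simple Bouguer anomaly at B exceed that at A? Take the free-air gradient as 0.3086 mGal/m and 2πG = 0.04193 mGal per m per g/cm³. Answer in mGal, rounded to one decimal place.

Δg_SB(A) = 980060.47 − 980113.05 + 0.3086×613.9 − 0.04193×2.19×613.9 = 80.50 mGal
Δg_SB(B) = 979703.86 − 980113.05 + 0.3086×2119.7 − 0.04193×2.19×2119.7 = 50.30 mGal
Difference = 50.30 − (80.50) = -30.20 mGal

-30.2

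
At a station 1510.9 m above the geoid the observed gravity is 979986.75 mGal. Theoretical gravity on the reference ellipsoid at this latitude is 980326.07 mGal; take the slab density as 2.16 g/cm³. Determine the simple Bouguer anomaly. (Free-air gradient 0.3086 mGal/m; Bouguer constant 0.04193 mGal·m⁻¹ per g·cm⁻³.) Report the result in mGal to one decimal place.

-9.9

Free-air correction = 0.3086 × 1510.9 = 466.26 mGal
Free-air anomaly = 979986.75 − 980326.07 + (466.26) = 126.94 mGal
Bouguer slab correction = 0.04193 × 2.16 × 1510.9 = 136.84 mGal
Simple Bouguer anomaly = 126.94 − (136.84) = -9.90 mGal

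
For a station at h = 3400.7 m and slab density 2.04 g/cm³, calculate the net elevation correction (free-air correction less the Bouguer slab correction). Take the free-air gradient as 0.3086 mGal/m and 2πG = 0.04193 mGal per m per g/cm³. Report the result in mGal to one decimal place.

Combined gradient = 0.3086 − 0.04193 × 2.04 = 0.2230628 mGal/m
Combined elevation correction = 0.2230628 × 3400.7 = 758.6 mGal

758.6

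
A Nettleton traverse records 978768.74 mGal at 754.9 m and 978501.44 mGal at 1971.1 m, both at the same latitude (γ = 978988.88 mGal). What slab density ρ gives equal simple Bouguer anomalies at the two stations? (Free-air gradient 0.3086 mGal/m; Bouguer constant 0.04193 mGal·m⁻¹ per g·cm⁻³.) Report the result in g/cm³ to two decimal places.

2.12

Δg_obs = 978501.44 − 978768.74 = -267.30 mGal over Δh = 1971.1 − 754.9 = 1216.2 m
Equal Bouguer anomalies ⇒ Δg_obs + (0.3086 − 0.04193ρ)·Δh = 0
0.3086 − 0.04193ρ = −Δg_obs/Δh = 0.21978
ρ = (0.3086 − 0.21978) / 0.04193 = 2.12 g/cm³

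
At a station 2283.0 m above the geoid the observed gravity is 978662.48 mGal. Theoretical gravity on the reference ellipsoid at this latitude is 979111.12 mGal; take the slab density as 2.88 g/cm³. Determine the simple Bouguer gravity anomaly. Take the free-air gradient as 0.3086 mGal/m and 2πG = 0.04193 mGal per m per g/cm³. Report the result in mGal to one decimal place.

Free-air correction = 0.3086 × 2283.0 = 704.53 mGal
Free-air anomaly = 978662.48 − 979111.12 + (704.53) = 255.89 mGal
Bouguer slab correction = 0.04193 × 2.88 × 2283.0 = 275.69 mGal
Simple Bouguer anomaly = 255.89 − (275.69) = -19.80 mGal

-19.8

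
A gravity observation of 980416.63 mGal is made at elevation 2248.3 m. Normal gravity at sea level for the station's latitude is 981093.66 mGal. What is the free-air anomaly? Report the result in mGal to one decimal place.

16.8

Free-air correction = 0.3086 × 2248.3 = 693.83 mGal
Free-air anomaly = 980416.63 − 981093.66 + (693.83) = 16.80 mGal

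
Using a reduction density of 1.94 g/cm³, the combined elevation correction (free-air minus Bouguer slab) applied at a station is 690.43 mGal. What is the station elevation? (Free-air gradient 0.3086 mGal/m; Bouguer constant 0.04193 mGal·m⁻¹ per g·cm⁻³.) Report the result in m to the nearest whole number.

3038

Combined gradient = 0.3086 − 0.04193 × 1.94 = 0.2272558 mGal/m
h = 690.43 / 0.2272558 = 3038.12 m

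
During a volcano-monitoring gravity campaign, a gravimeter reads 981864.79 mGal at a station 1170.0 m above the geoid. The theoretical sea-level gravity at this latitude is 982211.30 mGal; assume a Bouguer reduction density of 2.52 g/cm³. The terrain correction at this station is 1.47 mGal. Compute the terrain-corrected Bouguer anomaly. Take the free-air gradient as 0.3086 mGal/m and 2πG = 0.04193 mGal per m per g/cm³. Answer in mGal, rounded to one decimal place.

Free-air correction = 0.3086 × 1170.0 = 361.06 mGal
Free-air anomaly = 981864.79 − 982211.30 + (361.06) = 14.55 mGal
Bouguer slab correction = 0.04193 × 2.52 × 1170.0 = 123.63 mGal
Simple Bouguer anomaly = 14.55 − (123.63) = -109.08 mGal
Complete Bouguer anomaly = -109.08 + 1.47 = -107.61 mGal

-107.6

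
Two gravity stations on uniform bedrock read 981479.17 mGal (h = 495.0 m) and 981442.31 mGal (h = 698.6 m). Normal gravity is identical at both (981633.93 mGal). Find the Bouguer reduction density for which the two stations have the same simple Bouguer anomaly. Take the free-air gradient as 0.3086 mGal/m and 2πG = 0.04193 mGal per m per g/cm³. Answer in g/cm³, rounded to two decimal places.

Δg_obs = 981442.31 − 981479.17 = -36.86 mGal over Δh = 698.6 − 495.0 = 203.6 m
Equal Bouguer anomalies ⇒ Δg_obs + (0.3086 − 0.04193ρ)·Δh = 0
0.3086 − 0.04193ρ = −Δg_obs/Δh = 0.18104
ρ = (0.3086 − 0.18104) / 0.04193 = 3.04 g/cm³

3.04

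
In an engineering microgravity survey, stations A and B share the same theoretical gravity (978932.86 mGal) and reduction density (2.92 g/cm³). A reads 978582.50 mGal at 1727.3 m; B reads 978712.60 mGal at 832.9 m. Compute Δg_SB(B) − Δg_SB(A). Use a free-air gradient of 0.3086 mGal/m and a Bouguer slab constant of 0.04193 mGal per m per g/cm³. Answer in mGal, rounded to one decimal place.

-36.4

Δg_SB(A) = 978582.50 − 978932.86 + 0.3086×1727.3 − 0.04193×2.92×1727.3 = -28.80 mGal
Δg_SB(B) = 978712.60 − 978932.86 + 0.3086×832.9 − 0.04193×2.92×832.9 = -65.20 mGal
Difference = -65.20 − (-28.80) = -36.40 mGal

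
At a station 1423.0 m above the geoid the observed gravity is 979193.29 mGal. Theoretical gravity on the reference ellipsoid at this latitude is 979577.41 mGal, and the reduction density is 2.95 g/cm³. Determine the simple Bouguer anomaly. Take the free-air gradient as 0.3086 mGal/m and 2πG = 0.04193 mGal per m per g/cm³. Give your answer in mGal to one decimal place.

-121.0

Free-air correction = 0.3086 × 1423.0 = 439.14 mGal
Free-air anomaly = 979193.29 − 979577.41 + (439.14) = 55.02 mGal
Bouguer slab correction = 0.04193 × 2.95 × 1423.0 = 176.02 mGal
Simple Bouguer anomaly = 55.02 − (176.02) = -121.00 mGal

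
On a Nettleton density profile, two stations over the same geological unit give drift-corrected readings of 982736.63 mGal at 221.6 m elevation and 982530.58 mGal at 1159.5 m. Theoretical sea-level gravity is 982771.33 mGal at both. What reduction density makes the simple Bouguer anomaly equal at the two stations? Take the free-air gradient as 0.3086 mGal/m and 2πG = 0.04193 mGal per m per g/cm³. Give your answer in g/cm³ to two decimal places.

2.12

Δg_obs = 982530.58 − 982736.63 = -206.05 mGal over Δh = 1159.5 − 221.6 = 937.9 m
Equal Bouguer anomalies ⇒ Δg_obs + (0.3086 − 0.04193ρ)·Δh = 0
0.3086 − 0.04193ρ = −Δg_obs/Δh = 0.21969
ρ = (0.3086 − 0.21969) / 0.04193 = 2.12 g/cm³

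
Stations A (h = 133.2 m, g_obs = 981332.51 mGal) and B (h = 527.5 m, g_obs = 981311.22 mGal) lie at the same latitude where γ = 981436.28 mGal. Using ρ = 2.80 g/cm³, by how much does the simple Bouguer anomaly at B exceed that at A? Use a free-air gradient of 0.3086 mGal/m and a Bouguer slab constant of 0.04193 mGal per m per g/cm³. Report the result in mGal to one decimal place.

Δg_SB(A) = 981332.51 − 981436.28 + 0.3086×133.2 − 0.04193×2.80×133.2 = -78.30 mGal
Δg_SB(B) = 981311.22 − 981436.28 + 0.3086×527.5 − 0.04193×2.80×527.5 = -24.20 mGal
Difference = -24.20 − (-78.30) = 54.10 mGal

54.1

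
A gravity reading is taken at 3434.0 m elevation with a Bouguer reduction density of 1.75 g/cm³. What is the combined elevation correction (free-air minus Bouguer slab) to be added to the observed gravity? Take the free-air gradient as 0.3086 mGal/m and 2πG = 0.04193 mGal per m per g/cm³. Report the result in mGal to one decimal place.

807.8

Combined gradient = 0.3086 − 0.04193 × 1.75 = 0.2352225 mGal/m
Combined elevation correction = 0.2352225 × 3434.0 = 807.8 mGal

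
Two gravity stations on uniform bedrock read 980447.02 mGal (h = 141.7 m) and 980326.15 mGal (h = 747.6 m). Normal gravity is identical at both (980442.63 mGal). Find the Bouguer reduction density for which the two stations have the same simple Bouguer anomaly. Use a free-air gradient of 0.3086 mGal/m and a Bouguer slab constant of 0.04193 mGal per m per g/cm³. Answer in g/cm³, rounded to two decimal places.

Δg_obs = 980326.15 − 980447.02 = -120.87 mGal over Δh = 747.6 − 141.7 = 605.9 m
Equal Bouguer anomalies ⇒ Δg_obs + (0.3086 − 0.04193ρ)·Δh = 0
0.3086 − 0.04193ρ = −Δg_obs/Δh = 0.19949
ρ = (0.3086 − 0.19949) / 0.04193 = 2.60 g/cm³

2.60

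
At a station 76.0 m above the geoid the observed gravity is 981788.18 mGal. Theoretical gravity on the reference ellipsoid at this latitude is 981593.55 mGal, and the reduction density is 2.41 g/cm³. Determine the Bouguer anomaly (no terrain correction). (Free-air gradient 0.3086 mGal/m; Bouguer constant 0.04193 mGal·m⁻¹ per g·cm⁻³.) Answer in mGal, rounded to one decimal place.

Free-air correction = 0.3086 × 76.0 = 23.45 mGal
Free-air anomaly = 981788.18 − 981593.55 + (23.45) = 218.08 mGal
Bouguer slab correction = 0.04193 × 2.41 × 76.0 = 7.68 mGal
Simple Bouguer anomaly = 218.08 − (7.68) = 210.40 mGal

210.4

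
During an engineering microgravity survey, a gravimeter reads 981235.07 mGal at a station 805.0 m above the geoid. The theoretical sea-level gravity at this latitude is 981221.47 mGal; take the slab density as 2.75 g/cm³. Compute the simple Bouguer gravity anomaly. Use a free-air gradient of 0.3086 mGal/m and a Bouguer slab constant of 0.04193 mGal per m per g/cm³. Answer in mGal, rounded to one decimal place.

169.2

Free-air correction = 0.3086 × 805.0 = 248.42 mGal
Free-air anomaly = 981235.07 − 981221.47 + (248.42) = 262.02 mGal
Bouguer slab correction = 0.04193 × 2.75 × 805.0 = 92.82 mGal
Simple Bouguer anomaly = 262.02 − (92.82) = 169.20 mGal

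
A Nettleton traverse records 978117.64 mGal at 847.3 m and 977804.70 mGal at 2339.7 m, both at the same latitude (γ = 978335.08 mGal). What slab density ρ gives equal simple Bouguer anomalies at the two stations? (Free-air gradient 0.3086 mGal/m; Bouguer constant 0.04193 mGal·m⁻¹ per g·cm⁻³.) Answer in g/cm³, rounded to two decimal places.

Δg_obs = 977804.70 − 978117.64 = -312.94 mGal over Δh = 2339.7 − 847.3 = 1492.4 m
Equal Bouguer anomalies ⇒ Δg_obs + (0.3086 − 0.04193ρ)·Δh = 0
0.3086 − 0.04193ρ = −Δg_obs/Δh = 0.20969
ρ = (0.3086 − 0.20969) / 0.04193 = 2.36 g/cm³

2.36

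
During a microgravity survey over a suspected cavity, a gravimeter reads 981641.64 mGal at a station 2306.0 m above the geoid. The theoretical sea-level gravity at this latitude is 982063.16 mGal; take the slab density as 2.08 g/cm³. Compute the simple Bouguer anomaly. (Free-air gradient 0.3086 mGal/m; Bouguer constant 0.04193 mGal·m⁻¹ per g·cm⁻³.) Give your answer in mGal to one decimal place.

Free-air correction = 0.3086 × 2306.0 = 711.63 mGal
Free-air anomaly = 981641.64 − 982063.16 + (711.63) = 290.11 mGal
Bouguer slab correction = 0.04193 × 2.08 × 2306.0 = 201.12 mGal
Simple Bouguer anomaly = 290.11 − (201.12) = 88.99 mGal

89.0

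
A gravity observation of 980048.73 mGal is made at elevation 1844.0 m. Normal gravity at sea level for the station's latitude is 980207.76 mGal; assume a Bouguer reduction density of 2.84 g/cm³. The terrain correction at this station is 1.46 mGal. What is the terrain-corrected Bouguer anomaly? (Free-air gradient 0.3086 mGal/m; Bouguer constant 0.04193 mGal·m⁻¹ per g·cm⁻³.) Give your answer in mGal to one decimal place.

Free-air correction = 0.3086 × 1844.0 = 569.06 mGal
Free-air anomaly = 980048.73 − 980207.76 + (569.06) = 410.03 mGal
Bouguer slab correction = 0.04193 × 2.84 × 1844.0 = 219.59 mGal
Simple Bouguer anomaly = 410.03 − (219.59) = 190.44 mGal
Complete Bouguer anomaly = 190.44 + 1.46 = 191.90 mGal

191.9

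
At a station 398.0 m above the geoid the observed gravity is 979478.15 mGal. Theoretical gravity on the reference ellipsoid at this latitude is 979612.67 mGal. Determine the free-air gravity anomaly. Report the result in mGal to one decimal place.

Free-air correction = 0.3086 × 398.0 = 122.82 mGal
Free-air anomaly = 979478.15 − 979612.67 + (122.82) = -11.70 mGal

-11.7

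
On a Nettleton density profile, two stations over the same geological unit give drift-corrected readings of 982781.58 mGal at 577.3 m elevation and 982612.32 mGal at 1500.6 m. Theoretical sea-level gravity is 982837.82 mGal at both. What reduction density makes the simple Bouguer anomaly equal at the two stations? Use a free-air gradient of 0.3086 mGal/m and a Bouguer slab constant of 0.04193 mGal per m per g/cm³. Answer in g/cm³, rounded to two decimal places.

2.99

Δg_obs = 982612.32 − 982781.58 = -169.26 mGal over Δh = 1500.6 − 577.3 = 923.3 m
Equal Bouguer anomalies ⇒ Δg_obs + (0.3086 − 0.04193ρ)·Δh = 0
0.3086 − 0.04193ρ = −Δg_obs/Δh = 0.18332
ρ = (0.3086 − 0.18332) / 0.04193 = 2.99 g/cm³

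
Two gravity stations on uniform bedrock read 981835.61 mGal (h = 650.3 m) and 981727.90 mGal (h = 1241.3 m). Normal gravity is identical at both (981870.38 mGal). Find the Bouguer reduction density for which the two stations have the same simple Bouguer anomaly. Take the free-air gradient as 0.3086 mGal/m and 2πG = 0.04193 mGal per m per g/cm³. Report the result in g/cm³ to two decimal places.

3.01

Δg_obs = 981727.90 − 981835.61 = -107.71 mGal over Δh = 1241.3 − 650.3 = 591.0 m
Equal Bouguer anomalies ⇒ Δg_obs + (0.3086 − 0.04193ρ)·Δh = 0
0.3086 − 0.04193ρ = −Δg_obs/Δh = 0.18225
ρ = (0.3086 − 0.18225) / 0.04193 = 3.01 g/cm³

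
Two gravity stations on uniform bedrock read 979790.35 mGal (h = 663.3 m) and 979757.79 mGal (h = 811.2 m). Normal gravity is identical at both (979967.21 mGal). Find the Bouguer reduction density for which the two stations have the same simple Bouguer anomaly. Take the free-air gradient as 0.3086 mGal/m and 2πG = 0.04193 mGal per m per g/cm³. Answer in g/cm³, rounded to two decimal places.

2.11

Δg_obs = 979757.79 − 979790.35 = -32.56 mGal over Δh = 811.2 − 663.3 = 147.9 m
Equal Bouguer anomalies ⇒ Δg_obs + (0.3086 − 0.04193ρ)·Δh = 0
0.3086 − 0.04193ρ = −Δg_obs/Δh = 0.22015
ρ = (0.3086 − 0.22015) / 0.04193 = 2.11 g/cm³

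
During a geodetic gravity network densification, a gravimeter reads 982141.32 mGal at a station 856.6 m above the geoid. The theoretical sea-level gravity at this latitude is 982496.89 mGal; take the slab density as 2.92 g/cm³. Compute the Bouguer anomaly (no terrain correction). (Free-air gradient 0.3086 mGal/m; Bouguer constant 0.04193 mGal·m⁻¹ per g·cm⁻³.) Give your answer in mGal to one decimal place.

-196.1

Free-air correction = 0.3086 × 856.6 = 264.35 mGal
Free-air anomaly = 982141.32 − 982496.89 + (264.35) = -91.22 mGal
Bouguer slab correction = 0.04193 × 2.92 × 856.6 = 104.88 mGal
Simple Bouguer anomaly = -91.22 − (104.88) = -196.10 mGal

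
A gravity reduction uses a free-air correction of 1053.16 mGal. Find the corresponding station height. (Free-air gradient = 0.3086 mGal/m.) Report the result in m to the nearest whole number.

3413

h = 1053.16 / 0.3086 = 3412.70 m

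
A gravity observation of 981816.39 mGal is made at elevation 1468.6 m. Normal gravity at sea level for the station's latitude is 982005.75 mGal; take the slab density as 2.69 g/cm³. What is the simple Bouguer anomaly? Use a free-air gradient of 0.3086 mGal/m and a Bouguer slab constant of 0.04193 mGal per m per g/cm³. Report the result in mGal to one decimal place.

98.2

Free-air correction = 0.3086 × 1468.6 = 453.21 mGal
Free-air anomaly = 981816.39 − 982005.75 + (453.21) = 263.85 mGal
Bouguer slab correction = 0.04193 × 2.69 × 1468.6 = 165.65 mGal
Simple Bouguer anomaly = 263.85 − (165.65) = 98.20 mGal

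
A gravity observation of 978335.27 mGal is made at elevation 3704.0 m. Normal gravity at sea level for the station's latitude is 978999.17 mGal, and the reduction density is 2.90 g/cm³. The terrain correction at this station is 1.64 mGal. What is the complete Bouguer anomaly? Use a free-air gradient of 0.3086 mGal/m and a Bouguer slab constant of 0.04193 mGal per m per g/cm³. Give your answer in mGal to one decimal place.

Free-air correction = 0.3086 × 3704.0 = 1143.05 mGal
Free-air anomaly = 978335.27 − 978999.17 + (1143.05) = 479.15 mGal
Bouguer slab correction = 0.04193 × 2.90 × 3704.0 = 450.40 mGal
Simple Bouguer anomaly = 479.15 − (450.40) = 28.75 mGal
Complete Bouguer anomaly = 28.75 + 1.64 = 30.39 mGal

30.4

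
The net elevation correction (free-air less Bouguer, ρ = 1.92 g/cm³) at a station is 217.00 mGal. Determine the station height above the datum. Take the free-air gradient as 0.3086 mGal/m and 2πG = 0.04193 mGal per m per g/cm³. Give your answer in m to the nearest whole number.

951

Combined gradient = 0.3086 − 0.04193 × 1.92 = 0.2280944 mGal/m
h = 217.00 / 0.2280944 = 951.36 m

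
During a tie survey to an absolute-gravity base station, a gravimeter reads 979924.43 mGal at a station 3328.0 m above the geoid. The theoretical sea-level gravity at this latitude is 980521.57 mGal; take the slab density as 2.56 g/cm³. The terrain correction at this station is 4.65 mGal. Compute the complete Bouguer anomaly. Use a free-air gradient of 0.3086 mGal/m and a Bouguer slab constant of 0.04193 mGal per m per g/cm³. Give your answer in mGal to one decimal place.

Free-air correction = 0.3086 × 3328.0 = 1027.02 mGal
Free-air anomaly = 979924.43 − 980521.57 + (1027.02) = 429.88 mGal
Bouguer slab correction = 0.04193 × 2.56 × 3328.0 = 357.23 mGal
Simple Bouguer anomaly = 429.88 − (357.23) = 72.65 mGal
Complete Bouguer anomaly = 72.65 + 4.65 = 77.30 mGal

77.3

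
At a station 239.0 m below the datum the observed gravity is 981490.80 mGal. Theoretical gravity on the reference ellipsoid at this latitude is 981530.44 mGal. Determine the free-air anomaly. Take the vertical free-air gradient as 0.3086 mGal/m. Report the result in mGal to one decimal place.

-113.4

Free-air correction = 0.3086 × -239.0 = -73.76 mGal
Free-air anomaly = 981490.80 − 981530.44 + (-73.76) = -113.40 mGal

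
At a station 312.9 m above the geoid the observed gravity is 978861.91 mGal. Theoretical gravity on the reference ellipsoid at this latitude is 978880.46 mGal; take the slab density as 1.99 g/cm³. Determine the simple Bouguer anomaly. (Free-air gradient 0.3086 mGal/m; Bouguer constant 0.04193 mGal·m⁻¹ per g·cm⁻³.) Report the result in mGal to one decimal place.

Free-air correction = 0.3086 × 312.9 = 96.56 mGal
Free-air anomaly = 978861.91 − 978880.46 + (96.56) = 78.01 mGal
Bouguer slab correction = 0.04193 × 1.99 × 312.9 = 26.11 mGal
Simple Bouguer anomaly = 78.01 − (26.11) = 51.90 mGal

51.9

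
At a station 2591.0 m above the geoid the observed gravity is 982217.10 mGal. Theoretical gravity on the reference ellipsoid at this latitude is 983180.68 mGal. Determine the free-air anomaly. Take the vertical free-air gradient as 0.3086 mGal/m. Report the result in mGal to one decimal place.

-164.0

Free-air correction = 0.3086 × 2591.0 = 799.58 mGal
Free-air anomaly = 982217.10 − 983180.68 + (799.58) = -164.00 mGal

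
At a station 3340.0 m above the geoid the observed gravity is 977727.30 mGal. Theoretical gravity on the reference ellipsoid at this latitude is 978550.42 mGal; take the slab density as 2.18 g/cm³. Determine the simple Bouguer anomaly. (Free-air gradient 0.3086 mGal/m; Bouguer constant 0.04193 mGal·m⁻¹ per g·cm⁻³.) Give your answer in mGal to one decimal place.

Free-air correction = 0.3086 × 3340.0 = 1030.72 mGal
Free-air anomaly = 977727.30 − 978550.42 + (1030.72) = 207.60 mGal
Bouguer slab correction = 0.04193 × 2.18 × 3340.0 = 305.30 mGal
Simple Bouguer anomaly = 207.60 − (305.30) = -97.70 mGal

-97.7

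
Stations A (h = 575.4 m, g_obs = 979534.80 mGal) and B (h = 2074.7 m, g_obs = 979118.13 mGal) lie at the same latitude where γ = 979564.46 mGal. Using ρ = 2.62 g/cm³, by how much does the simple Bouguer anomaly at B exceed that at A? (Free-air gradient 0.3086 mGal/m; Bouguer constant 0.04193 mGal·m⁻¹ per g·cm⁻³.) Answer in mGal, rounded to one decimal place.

-118.7

Δg_SB(A) = 979534.80 − 979564.46 + 0.3086×575.4 − 0.04193×2.62×575.4 = 84.70 mGal
Δg_SB(B) = 979118.13 − 979564.46 + 0.3086×2074.7 − 0.04193×2.62×2074.7 = -34.00 mGal
Difference = -34.00 − (84.70) = -118.70 mGal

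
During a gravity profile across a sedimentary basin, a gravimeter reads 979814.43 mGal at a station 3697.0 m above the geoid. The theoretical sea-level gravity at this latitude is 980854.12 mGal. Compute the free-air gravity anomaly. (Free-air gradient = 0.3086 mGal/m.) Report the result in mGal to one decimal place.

101.2

Free-air correction = 0.3086 × 3697.0 = 1140.89 mGal
Free-air anomaly = 979814.43 − 980854.12 + (1140.89) = 101.20 mGal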